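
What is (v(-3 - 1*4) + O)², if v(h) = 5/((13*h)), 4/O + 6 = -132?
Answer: 277729/39425841 ≈ 0.0070443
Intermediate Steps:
O = -2/69 (O = 4/(-6 - 132) = 4/(-138) = 4*(-1/138) = -2/69 ≈ -0.028986)
v(h) = 5/(13*h) (v(h) = 5*(1/(13*h)) = 5/(13*h))
(v(-3 - 1*4) + O)² = (5/(13*(-3 - 1*4)) - 2/69)² = (5/(13*(-3 - 4)) - 2/69)² = ((5/13)/(-7) - 2/69)² = ((5/13)*(-⅐) - 2/69)² = (-5/91 - 2/69)² = (-527/6279)² = 277729/39425841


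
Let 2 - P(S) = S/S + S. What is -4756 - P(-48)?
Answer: -4805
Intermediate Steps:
P(S) = 1 - S (P(S) = 2 - (S/S + S) = 2 - (1 + S) = 2 + (-1 - S) = 1 - S)
-4756 - P(-48) = -4756 - (1 - 1*(-48)) = -4756 - (1 + 48) = -4756 - 1*49 = -4756 - 49 = -4805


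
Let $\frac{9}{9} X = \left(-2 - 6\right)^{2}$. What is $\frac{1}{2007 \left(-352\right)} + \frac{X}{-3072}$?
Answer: $- \frac{14719}{706464} \approx -0.020835$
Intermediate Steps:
$X = 64$ ($X = \left(-2 - 6\right)^{2} = \left(-8\right)^{2} = 64$)
$\frac{1}{2007 \left(-352\right)} + \frac{X}{-3072} = \frac{1}{2007 \left(-352\right)} + \frac{64}{-3072} = \frac{1}{2007} \left(- \frac{1}{352}\right) + 64 \left(- \frac{1}{3072}\right) = - \frac{1}{706464} - \frac{1}{48} = - \frac{14719}{706464}$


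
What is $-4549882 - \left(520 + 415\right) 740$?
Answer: $-5241782$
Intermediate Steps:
$-4549882 - \left(520 + 415\right) 740 = -4549882 - 935 \cdot 740 = -4549882 - 691900 = -5241782$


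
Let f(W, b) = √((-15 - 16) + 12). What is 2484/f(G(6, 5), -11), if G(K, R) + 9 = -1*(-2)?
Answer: -2484*I*√19/19 ≈ -569.87*I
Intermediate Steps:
G(K, R) = -7 (G(K, R) = -9 - 1*(-2) = -9 + 2 = -7)
f(W, b) = I*√19 (f(W, b) = √(-31 + 12) = √(-19) = I*√19)
2484/f(G(6, 5), -11) = 2484/((I*√19)) = 2484*(-I*√19/19) = -2484*I*√19/19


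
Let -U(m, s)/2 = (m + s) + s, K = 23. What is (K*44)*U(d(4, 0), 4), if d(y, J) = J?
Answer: -16192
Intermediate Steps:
U(m, s) = -4*s - 2*m (U(m, s) = -2*((m + s) + s) = -2*(m + 2*s) = -4*s - 2*m)
(K*44)*U(d(4, 0), 4) = (23*44)*(-4*4 - 2*0) = 1012*(-16 + 0) = 1012*(-16) = -16192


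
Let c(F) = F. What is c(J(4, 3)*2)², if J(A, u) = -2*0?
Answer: 0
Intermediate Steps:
J(A, u) = 0
c(J(4, 3)*2)² = (0*2)² = 0² = 0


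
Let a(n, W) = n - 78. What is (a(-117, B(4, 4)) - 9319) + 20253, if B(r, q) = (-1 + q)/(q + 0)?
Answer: 10739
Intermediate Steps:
B(r, q) = (-1 + q)/q
a(n, W) = -78 + n
(a(-117, B(4, 4)) - 9319) + 20253 = ((-78 - 117) - 9319) + 20253 = (-195 - 9319) + 20253 = -9514 + 20253 = 10739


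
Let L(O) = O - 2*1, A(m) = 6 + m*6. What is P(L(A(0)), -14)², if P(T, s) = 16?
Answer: 256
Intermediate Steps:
A(m) = 6 + 6*m
L(O) = -2 + O (L(O) = O - 2 = -2 + O)
P(L(A(0)), -14)² = 16² = 256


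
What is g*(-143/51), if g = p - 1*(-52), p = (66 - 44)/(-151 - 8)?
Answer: -1179178/8109 ≈ -145.42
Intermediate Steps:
p = -22/159 (p = 22/(-159) = 22*(-1/159) = -22/159 ≈ -0.13836)
g = 8246/159 (g = -22/159 - 1*(-52) = -22/159 + 52 = 8246/159 ≈ 51.862)
g*(-143/51) = 8246*(-143/51)/159 = 8246*(-143*1/51)/159 = (8246/159)*(-143/51) = -1179178/8109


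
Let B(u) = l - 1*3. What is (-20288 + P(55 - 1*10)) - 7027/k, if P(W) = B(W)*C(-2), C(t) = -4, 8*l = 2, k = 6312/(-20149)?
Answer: 13598599/6312 ≈ 2154.4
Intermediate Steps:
k = -6312/20149 (k = 6312*(-1/20149) = -6312/20149 ≈ -0.31327)
l = 1/4 (l = (1/8)*2 = 1/4 ≈ 0.25000)
B(u) = -11/4 (B(u) = 1/4 - 1*3 = 1/4 - 3 = -11/4)
P(W) = 11 (P(W) = -11/4*(-4) = 11)
(-20288 + P(55 - 1*10)) - 7027/k = (-20288 + 11) - 7027/(-6312/20149) = -20277 - 7027*(-20149/6312) = -20277 + 141587023/6312 = 13598599/6312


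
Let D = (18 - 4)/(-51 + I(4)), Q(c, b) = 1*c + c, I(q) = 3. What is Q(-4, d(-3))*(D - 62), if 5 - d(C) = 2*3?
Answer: 1495/3 ≈ 498.33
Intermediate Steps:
d(C) = -1 (d(C) = 5 - 2*3 = 5 - 1*6 = 5 - 6 = -1)
Q(c, b) = 2*c (Q(c, b) = c + c = 2*c)
D = -7/24 (D = (18 - 4)/(-51 + 3) = 14/(-48) = 14*(-1/48) = -7/24 ≈ -0.29167)
Q(-4, d(-3))*(D - 62) = (2*(-4))*(-7/24 - 62) = -8*(-1495/24) = 1495/3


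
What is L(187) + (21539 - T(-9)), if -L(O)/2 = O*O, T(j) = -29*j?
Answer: -48660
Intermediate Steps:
L(O) = -2*O² (L(O) = -2*O*O = -2*O²)
L(187) + (21539 - T(-9)) = -2*187² + (21539 - (-29)*(-9)) = -2*34969 + (21539 - 1*261) = -69938 + (21539 - 261) = -69938 + 21278 = -48660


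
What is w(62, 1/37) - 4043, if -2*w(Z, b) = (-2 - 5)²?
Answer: -8135/2 ≈ -4067.5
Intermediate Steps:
w(Z, b) = -49/2 (w(Z, b) = -(-2 - 5)²/2 = -½*(-7)² = -½*49 = -49/2)
w(62, 1/37) - 4043 = -49/2 - 4043 = -8135/2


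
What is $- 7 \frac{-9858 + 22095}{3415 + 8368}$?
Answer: $- \frac{85659}{11783} \approx -7.2697$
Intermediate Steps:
$- 7 \frac{-9858 + 22095}{3415 + 8368} = - 7 \cdot \frac{12237}{11783} = - 7 \cdot 12237 \cdot \frac{1}{11783} = \left(-7\right) \frac{12237}{11783} = - \frac{85659}{11783}$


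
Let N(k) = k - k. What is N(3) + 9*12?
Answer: 108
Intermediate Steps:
N(k) = 0
N(3) + 9*12 = 0 + 9*12 = 0 + 108 = 108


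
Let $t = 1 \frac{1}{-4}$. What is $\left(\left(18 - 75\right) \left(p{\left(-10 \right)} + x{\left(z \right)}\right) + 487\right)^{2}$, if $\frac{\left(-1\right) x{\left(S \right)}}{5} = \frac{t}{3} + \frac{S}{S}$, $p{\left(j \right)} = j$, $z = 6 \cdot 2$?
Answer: $\frac{27804529}{16} \approx 1.7378 \cdot 10^{6}$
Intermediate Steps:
$t = - \frac{1}{4}$ ($t = 1 \left(- \frac{1}{4}\right) = - \frac{1}{4} \approx -0.25$)
$z = 12$
$x{\left(S \right)} = - \frac{55}{12}$ ($x{\left(S \right)} = - 5 \left(- \frac{1}{4 \cdot 3} + \frac{S}{S}\right) = - 5 \left(\left(- \frac{1}{4}\right) \frac{1}{3} + 1\right) = - 5 \left(- \frac{1}{12} + 1\right) = \left(-5\right) \frac{11}{12} = - \frac{55}{12}$)
$\left(\left(18 - 75\right) \left(p{\left(-10 \right)} + x{\left(z \right)}\right) + 487\right)^{2} = \left(\left(18 - 75\right) \left(-10 - \frac{55}{12}\right) + 487\right)^{2} = \left(\left(-57\right) \left(- \frac{175}{12}\right) + 487\right)^{2} = \left(\frac{3325}{4} + 487\right)^{2} = \left(\frac{5273}{4}\right)^{2} = \frac{27804529}{16}$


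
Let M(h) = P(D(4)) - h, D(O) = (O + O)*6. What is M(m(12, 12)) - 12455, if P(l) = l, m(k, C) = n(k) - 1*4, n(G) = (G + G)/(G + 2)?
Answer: -86833/7 ≈ -12405.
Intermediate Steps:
D(O) = 12*O (D(O) = (2*O)*6 = 12*O)
n(G) = 2*G/(2 + G) (n(G) = (2*G)/(2 + G) = 2*G/(2 + G))
m(k, C) = -4 + 2*k/(2 + k) (m(k, C) = 2*k/(2 + k) - 1*4 = 2*k/(2 + k) - 4 = -4 + 2*k/(2 + k))
M(h) = 48 - h (M(h) = 12*4 - h = 48 - h)
M(m(12, 12)) - 12455 = (48 - 2*(-4 - 1*12)/(2 + 12)) - 12455 = (48 - 2*(-4 - 12)/14) - 12455 = (48 - 2*(-16)/14) - 12455 = (48 - 1*(-16/7)) - 12455 = (48 + 16/7) - 12455 = 352/7 - 12455 = -86833/7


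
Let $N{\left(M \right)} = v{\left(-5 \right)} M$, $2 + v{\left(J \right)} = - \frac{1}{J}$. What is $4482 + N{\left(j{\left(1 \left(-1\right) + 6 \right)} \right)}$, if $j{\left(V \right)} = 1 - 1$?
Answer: $4482$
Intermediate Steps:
$j{\left(V \right)} = 0$
$v{\left(J \right)} = -2 - \frac{1}{J}$
$N{\left(M \right)} = - \frac{9 M}{5}$ ($N{\left(M \right)} = \left(-2 - \frac{1}{-5}\right) M = \left(-2 - - \frac{1}{5}\right) M = \left(-2 + \frac{1}{5}\right) M = - \frac{9 M}{5}$)
$4482 + N{\left(j{\left(1 \left(-1\right) + 6 \right)} \right)} = 4482 - 0 = 4482 + 0 = 4482$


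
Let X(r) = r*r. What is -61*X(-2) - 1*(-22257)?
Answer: 22013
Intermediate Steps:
X(r) = r**2
-61*X(-2) - 1*(-22257) = -61*(-2)**2 - 1*(-22257) = -61*4 + 22257 = -244 + 22257 = 22013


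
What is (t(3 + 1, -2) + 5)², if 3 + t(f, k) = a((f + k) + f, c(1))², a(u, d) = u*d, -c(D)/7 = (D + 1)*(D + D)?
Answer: 796707076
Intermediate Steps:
c(D) = -14*D*(1 + D) (c(D) = -7*(D + 1)*(D + D) = -7*(1 + D)*2*D = -14*D*(1 + D))
a(u, d) = d*u
t(f, k) = -3 + (-56*f - 28*k)² (t(f, k) = -3 + ((-14*1*(1 + 1))*((f + k) + f))² = -3 + ((-14*1*2)*(k + 2*f))² = -3 + (-28*(k + 2*f))² = -3 + (-56*f - 28*k)²)
(t(3 + 1, -2) + 5)² = ((-3 + 784*(-2 + 2*(3 + 1))²) + 5)² = ((-3 + 784*(-2 + 2*4)²) + 5)² = ((-3 + 784*(-2 + 8)²) + 5)² = ((-3 + 784*6²) + 5)² = ((-3 + 784*36) + 5)² = ((-3 + 28224) + 5)² = (28221 + 5)² = 28226² = 796707076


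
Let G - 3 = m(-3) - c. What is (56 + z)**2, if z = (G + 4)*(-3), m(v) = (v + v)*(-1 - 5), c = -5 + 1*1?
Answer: 7225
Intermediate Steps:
c = -4 (c = -5 + 1 = -4)
m(v) = -12*v (m(v) = (2*v)*(-6) = -12*v)
G = 43 (G = 3 + (-12*(-3) - 1*(-4)) = 3 + (36 + 4) = 3 + 40 = 43)
z = -141 (z = (43 + 4)*(-3) = 47*(-3) = -141)
(56 + z)**2 = (56 - 141)**2 = (-85)**2 = 7225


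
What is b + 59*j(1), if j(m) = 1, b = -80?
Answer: -21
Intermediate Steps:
b + 59*j(1) = -80 + 59*1 = -80 + 59 = -21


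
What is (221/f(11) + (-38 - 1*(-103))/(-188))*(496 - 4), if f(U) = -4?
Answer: -1285596/47 ≈ -27353.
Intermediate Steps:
(221/f(11) + (-38 - 1*(-103))/(-188))*(496 - 4) = (221/(-4) + (-38 - 1*(-103))/(-188))*(496 - 4) = (221*(-¼) + (-38 + 103)*(-1/188))*492 = (-221/4 + 65*(-1/188))*492 = (-221/4 - 65/188)*492 = -2613/47*492 = -1285596/47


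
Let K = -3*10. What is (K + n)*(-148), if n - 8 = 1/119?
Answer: 387316/119 ≈ 3254.8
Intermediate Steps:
n = 953/119 (n = 8 + 1/119 = 953/119 ≈ 8.0084)
K = -30
(K + n)*(-148) = (-30 + 953/119)*(-148) = -2617/119*(-148) = 387316/119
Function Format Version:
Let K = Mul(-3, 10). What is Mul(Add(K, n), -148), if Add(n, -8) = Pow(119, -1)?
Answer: Rational(387316, 119) ≈ 3254.8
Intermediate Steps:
n = Rational(953, 119) (n = Add(8, Pow(119, -1)) = Add(8, Rational(1, 119)) = Rational(953, 119) ≈ 8.0084)
K = -30
Mul(Add(K, n), -148) = Mul(Add(-30, Rational(953, 119)), -148) = Mul(Rational(-2617, 119), -148) = Rational(387316, 119)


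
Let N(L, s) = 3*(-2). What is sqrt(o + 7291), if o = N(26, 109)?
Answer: sqrt(7285) ≈ 85.352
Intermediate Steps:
N(L, s) = -6
o = -6
sqrt(o + 7291) = sqrt(-6 + 7291) = sqrt(7285)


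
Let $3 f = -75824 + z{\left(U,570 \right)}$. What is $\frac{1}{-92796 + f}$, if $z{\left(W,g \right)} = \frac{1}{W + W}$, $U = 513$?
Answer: $- \frac{3078}{363421511} \approx -8.4695 \cdot 10^{-6}$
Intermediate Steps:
$z{\left(W,g \right)} = \frac{1}{2 W}$
$f = - \frac{77795423}{3078}$ ($f = \frac{-75824 + \frac{1}{2 \cdot 513}}{3} = \frac{-75824 + \frac{1}{2} \cdot \frac{1}{513}}{3} = \frac{-75824 + \frac{1}{1026}}{3} = \frac{1}{3} \left(- \frac{77795423}{1026}\right) = - \frac{77795423}{3078} \approx -25275.0$)
$\frac{1}{-92796 + f} = \frac{1}{-92796 - \frac{77795423}{3078}} = \frac{1}{- \frac{363421511}{3078}} = - \frac{3078}{363421511}$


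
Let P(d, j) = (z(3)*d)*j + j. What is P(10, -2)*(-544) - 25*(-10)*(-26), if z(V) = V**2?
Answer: 92508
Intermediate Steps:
P(d, j) = j + 9*d*j (P(d, j) = (3**2*d)*j + j = (9*d)*j + j = 9*d*j + j = j + 9*d*j)
P(10, -2)*(-544) - 25*(-10)*(-26) = -2*(1 + 9*10)*(-544) - 25*(-10)*(-26) = -2*(1 + 90)*(-544) - (-250)*(-26) = -2*91*(-544) - 1*6500 = -182*(-544) - 6500 = 99008 - 6500 = 92508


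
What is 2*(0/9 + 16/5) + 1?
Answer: 37/5 ≈ 7.4000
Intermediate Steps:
2*(0/9 + 16/5) + 1 = 2*(0*(⅑) + 16*(⅕)) + 1 = 2*(0 + 16/5) + 1 = 2*(16/5) + 1 = 32/5 + 1 = 37/5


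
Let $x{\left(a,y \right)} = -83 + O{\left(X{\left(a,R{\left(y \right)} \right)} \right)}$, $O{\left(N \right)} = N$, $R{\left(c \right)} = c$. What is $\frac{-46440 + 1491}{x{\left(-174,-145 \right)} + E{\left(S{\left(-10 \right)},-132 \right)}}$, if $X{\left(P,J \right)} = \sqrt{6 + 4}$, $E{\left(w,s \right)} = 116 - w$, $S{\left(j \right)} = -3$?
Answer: $- \frac{809082}{643} + \frac{44949 \sqrt{10}}{1286} \approx -1147.8$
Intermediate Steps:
$X{\left(P,J \right)} = \sqrt{10}$
$x{\left(a,y \right)} = -83 + \sqrt{10}$
$\frac{-46440 + 1491}{x{\left(-174,-145 \right)} + E{\left(S{\left(-10 \right)},-132 \right)}} = \frac{-46440 + 1491}{\left(-83 + \sqrt{10}\right) + \left(116 - -3\right)} = - \frac{44949}{\left(-83 + \sqrt{10}\right) + \left(116 + 3\right)} = - \frac{44949}{\left(-83 + \sqrt{10}\right) + 119} = - \frac{44949}{36 + \sqrt{10}}$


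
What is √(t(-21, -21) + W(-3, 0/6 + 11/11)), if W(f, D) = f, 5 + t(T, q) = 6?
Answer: I*√2 ≈ 1.4142*I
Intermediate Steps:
t(T, q) = 1 (t(T, q) = -5 + 6 = 1)
√(t(-21, -21) + W(-3, 0/6 + 11/11)) = √(1 - 3) = √(-2) = I*√2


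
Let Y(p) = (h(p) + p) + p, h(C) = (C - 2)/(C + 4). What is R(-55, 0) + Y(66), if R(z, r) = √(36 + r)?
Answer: 4862/35 ≈ 138.91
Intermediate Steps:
h(C) = (-2 + C)/(4 + C)
Y(p) = 2*p + (-2 + p)/(4 + p) (Y(p) = ((-2 + p)/(4 + p) + p) + p = (p + (-2 + p)/(4 + p)) + p = 2*p + (-2 + p)/(4 + p))
R(-55, 0) + Y(66) = √(36 + 0) + (-2 + 66 + 2*66*(4 + 66))/(4 + 66) = √36 + (-2 + 66 + 2*66*70)/70 = 6 + (-2 + 66 + 9240)/70 = 6 + (1/70)*9304 = 6 + 4652/35 = 4862/35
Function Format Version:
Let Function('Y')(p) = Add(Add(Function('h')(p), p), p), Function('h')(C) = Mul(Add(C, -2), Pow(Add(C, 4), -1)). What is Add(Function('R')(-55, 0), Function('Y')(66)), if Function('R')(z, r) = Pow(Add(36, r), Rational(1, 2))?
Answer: Rational(4862, 35) ≈ 138.91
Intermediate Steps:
Function('h')(C) = Mul(Pow(Add(4, C), -1), Add(-2, C)) (Function('h')(C) = Mul(Add(-2, C), Pow(Add(4, C), -1)) = Mul(Pow(Add(4, C), -1), Add(-2, C)))
Function('Y')(p) = Add(Mul(2, p), Mul(Pow(Add(4, p), -1), Add(-2, p))) (Function('Y')(p) = Add(Add(Mul(Pow(Add(4, p), -1), Add(-2, p)), p), p) = Add(Add(p, Mul(Pow(Add(4, p), -1), Add(-2, p))), p) = Add(Mul(2, p), Mul(Pow(Add(4, p), -1), Add(-2, p))))
Add(Function('R')(-55, 0), Function('Y')(66)) = Add(Pow(Add(36, 0), Rational(1, 2)), Mul(Pow(Add(4, 66), -1), Add(-2, 66, Mul(2, 66, Add(4, 66))))) = Add(Pow(36, Rational(1, 2)), Mul(Pow(70, -1), Add(-2, 66, Mul(2, 66, 70)))) = Add(6, Mul(Rational(1, 70), Add(-2, 66, 9240))) = Add(6, Mul(Rational(1, 70), 9304)) = Add(6, Rational(4652, 35)) = Rational(4862, 35)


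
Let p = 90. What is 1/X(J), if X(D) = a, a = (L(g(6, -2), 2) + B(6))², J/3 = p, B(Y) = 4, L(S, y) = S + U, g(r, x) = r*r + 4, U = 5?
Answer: 1/2401 ≈ 0.00041649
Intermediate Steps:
g(r, x) = 4 + r² (g(r, x) = r² + 4 = 4 + r²)
L(S, y) = 5 + S (L(S, y) = S + 5 = 5 + S)
J = 270 (J = 3*90 = 270)
a = 2401 (a = ((5 + (4 + 6²)) + 4)² = ((5 + (4 + 36)) + 4)² = ((5 + 40) + 4)² = (45 + 4)² = 49² = 2401)
X(D) = 2401
1/X(J) = 1/2401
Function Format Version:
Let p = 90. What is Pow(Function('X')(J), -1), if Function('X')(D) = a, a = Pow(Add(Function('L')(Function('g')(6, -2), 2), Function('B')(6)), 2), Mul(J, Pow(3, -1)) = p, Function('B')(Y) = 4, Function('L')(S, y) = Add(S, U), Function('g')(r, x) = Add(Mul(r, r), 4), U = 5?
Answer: Rational(1, 2401) ≈ 0.00041649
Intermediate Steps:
Function('g')(r, x) = Add(4, Pow(r, 2)) (Function('g')(r, x) = Add(Pow(r, 2), 4) = Add(4, Pow(r, 2)))
Function('L')(S, y) = Add(5, S) (Function('L')(S, y) = Add(S, 5) = Add(5, S))
J = 270 (J = Mul(3, 90) = 270)
a = 2401 (a = Pow(Add(Add(5, Add(4, Pow(6, 2))), 4), 2) = Pow(Add(Add(5, Add(4, 36)), 4), 2) = Pow(Add(Add(5, 40), 4), 2) = Pow(Add(45, 4), 2) = Pow(49, 2) = 2401)
Function('X')(D) = 2401
Pow(Function('X')(J), -1) = Pow(2401, -1) = Rational(1, 2401)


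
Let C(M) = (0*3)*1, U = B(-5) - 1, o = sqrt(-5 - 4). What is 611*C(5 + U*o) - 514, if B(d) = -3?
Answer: -514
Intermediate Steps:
o = 3*I (o = sqrt(-9) = 3*I ≈ 3.0*I)
U = -4 (U = -3 - 1 = -4)
C(M) = 0 (C(M) = 0*1 = 0)
611*C(5 + U*o) - 514 = 611*0 - 514 = 0 - 514 = -514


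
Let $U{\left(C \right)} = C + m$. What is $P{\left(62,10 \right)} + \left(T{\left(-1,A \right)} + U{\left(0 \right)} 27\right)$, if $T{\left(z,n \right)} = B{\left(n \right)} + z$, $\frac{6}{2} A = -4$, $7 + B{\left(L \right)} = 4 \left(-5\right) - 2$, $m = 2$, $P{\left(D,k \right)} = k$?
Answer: $34$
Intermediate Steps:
$B{\left(L \right)} = -29$ ($B{\left(L \right)} = -7 + \left(4 \left(-5\right) - 2\right) = -7 - 22 = -29$)
$A = - \frac{4}{3}$ ($A = \frac{1}{3} \left(-4\right) = - \frac{4}{3} \approx -1.3333$)
$T{\left(z,n \right)} = -29 + z$
$U{\left(C \right)} = 2 + C$ ($U{\left(C \right)} = C + 2 = 2 + C$)
$P{\left(62,10 \right)} + \left(T{\left(-1,A \right)} + U{\left(0 \right)} 27\right) = 10 + \left(\left(-29 - 1\right) + \left(2 + 0\right) 27\right) = 10 + \left(-30 + 2 \cdot 27\right) = 10 + \left(-30 + 54\right) = 10 + 24 = 34$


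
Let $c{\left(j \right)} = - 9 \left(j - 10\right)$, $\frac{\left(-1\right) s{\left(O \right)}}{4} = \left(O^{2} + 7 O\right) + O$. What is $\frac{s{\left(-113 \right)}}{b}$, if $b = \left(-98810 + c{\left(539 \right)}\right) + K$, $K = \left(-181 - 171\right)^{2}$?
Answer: $- \frac{47460}{20333} \approx -2.3341$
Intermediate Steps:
$s{\left(O \right)} = - 32 O - 4 O^{2}$ ($s{\left(O \right)} = - 4 \left(\left(O^{2} + 7 O\right) + O\right) = - 4 \left(O^{2} + 8 O\right) = - 32 O - 4 O^{2}$)
$c{\left(j \right)} = 90 - 9 j$ ($c{\left(j \right)} = - 9 \left(-10 + j\right) = 90 - 9 j$)
$K = 123904$ ($K = \left(-352\right)^{2} = 123904$)
$b = 20333$ ($b = \left(-98810 + \left(90 - 4851\right)\right) + 123904 = \left(-98810 - 4761\right) + 123904 = -103571 + 123904 = 20333$)
$\frac{s{\left(-113 \right)}}{b} = \frac{\left(-4\right) \left(-113\right) \left(8 - 113\right)}{20333} = \left(-4\right) \left(-113\right) \left(-105\right) \frac{1}{20333} = \left(-47460\right) \frac{1}{20333} = - \frac{47460}{20333}$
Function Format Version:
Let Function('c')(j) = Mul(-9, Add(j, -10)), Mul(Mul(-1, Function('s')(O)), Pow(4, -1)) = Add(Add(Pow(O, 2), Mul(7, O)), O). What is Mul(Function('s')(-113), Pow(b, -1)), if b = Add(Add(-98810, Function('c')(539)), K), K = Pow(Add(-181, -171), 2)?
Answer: Rational(-47460, 20333) ≈ -2.3341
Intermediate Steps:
Function('s')(O) = Add(Mul(-32, O), Mul(-4, Pow(O, 2))) (Function('s')(O) = Mul(-4, Add(Add(Pow(O, 2), Mul(7, O)), O)) = Mul(-4, Add(Pow(O, 2), Mul(8, O))) = Add(Mul(-32, O), Mul(-4, Pow(O, 2))))
Function('c')(j) = Add(90, Mul(-9, j)) (Function('c')(j) = Mul(-9, Add(-10, j)) = Add(90, Mul(-9, j)))
K = 123904 (K = Pow(-352, 2) = 123904)
b = 20333 (b = Add(Add(-98810, Add(90, Mul(-9, 539))), 123904) = Add(Add(-98810, Add(90, -4851)), 123904) = Add(Add(-98810, -4761), 123904) = Add(-103571, 123904) = 20333)
Mul(Function('s')(-113), Pow(b, -1)) = Mul(Mul(-4, -113, Add(8, -113)), Pow(20333, -1)) = Mul(Mul(-4, -113, -105), Rational(1, 20333)) = Mul(-47460, Rational(1, 20333)) = Rational(-47460, 20333)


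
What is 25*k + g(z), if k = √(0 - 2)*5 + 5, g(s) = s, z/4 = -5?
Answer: 105 + 125*I*√2 ≈ 105.0 + 176.78*I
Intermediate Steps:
z = -20 (z = 4*(-5) = -20)
k = 5 + 5*I*√2 (k = √(-2)*5 + 5 = (I*√2)*5 + 5 = 5*I*√2 + 5 = 5 + 5*I*√2 ≈ 5.0 + 7.0711*I)
25*k + g(z) = 25*(5 + 5*I*√2) - 20 = (125 + 125*I*√2) - 20 = 105 + 125*I*√2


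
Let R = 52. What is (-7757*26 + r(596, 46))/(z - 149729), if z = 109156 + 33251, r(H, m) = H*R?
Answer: 85345/3661 ≈ 23.312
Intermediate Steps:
r(H, m) = 52*H (r(H, m) = H*52 = 52*H)
z = 142407
(-7757*26 + r(596, 46))/(z - 149729) = (-7757*26 + 52*596)/(142407 - 149729) = (-201682 + 30992)/(-7322) = -170690*(-1/7322) = 85345/3661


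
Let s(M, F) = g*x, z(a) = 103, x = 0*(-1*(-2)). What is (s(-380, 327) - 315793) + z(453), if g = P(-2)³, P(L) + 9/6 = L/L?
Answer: -315690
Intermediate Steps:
x = 0 (x = 0*2 = 0)
P(L) = -½ (P(L) = -3/2 + L/L = -3/2 + 1 = -½)
g = -⅛ (g = (-½)³ = -⅛ ≈ -0.12500)
s(M, F) = 0 (s(M, F) = -⅛*0 = 0)
(s(-380, 327) - 315793) + z(453) = (0 - 315793) + 103 = -315793 + 103 = -315690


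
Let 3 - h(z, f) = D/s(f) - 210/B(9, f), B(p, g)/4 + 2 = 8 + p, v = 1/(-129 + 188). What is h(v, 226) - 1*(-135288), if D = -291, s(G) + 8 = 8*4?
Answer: 1082453/8 ≈ 1.3531e+5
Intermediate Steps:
s(G) = 24 (s(G) = -8 + 8*4 = -8 + 32 = 24)
v = 1/59 ≈ 0.016949
B(p, g) = 24 + 4*p (B(p, g) = -8 + 4*(8 + p) = -8 + (32 + 4*p) = 24 + 4*p)
h(z, f) = 149/8 (h(z, f) = 3 - (-291/24 - 210/(24 + 4*9)) = 3 - (-291*1/24 - 210/(24 + 36)) = 3 - (-97/8 - 210/60) = 3 - (-97/8 - 210*1/60) = 3 - (-97/8 - 7/2) = 3 - 1*(-125/8) = 3 + 125/8 = 149/8)
h(v, 226) - 1*(-135288) = 149/8 - 1*(-135288) = 149/8 + 135288 = 1082453/8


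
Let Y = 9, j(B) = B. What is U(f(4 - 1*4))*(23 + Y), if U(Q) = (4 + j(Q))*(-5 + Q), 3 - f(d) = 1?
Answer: -576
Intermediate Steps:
f(d) = 2 (f(d) = 3 - 1*1 = 3 - 1 = 2)
U(Q) = (-5 + Q)*(4 + Q) (U(Q) = (4 + Q)*(-5 + Q) = (-5 + Q)*(4 + Q))
U(f(4 - 1*4))*(23 + Y) = (-20 + 2² - 1*2)*(23 + 9) = (-20 + 4 - 2)*32 = -18*32 = -576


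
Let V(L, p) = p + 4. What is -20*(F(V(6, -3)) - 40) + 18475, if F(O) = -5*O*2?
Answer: 19475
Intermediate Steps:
V(L, p) = 4 + p
F(O) = -10*O
-20*(F(V(6, -3)) - 40) + 18475 = -20*(-10*(4 - 3) - 40) + 18475 = -20*(-10*1 - 40) + 18475 = -20*(-10 - 40) + 18475 = -20*(-50) + 18475 = 1000 + 18475 = 19475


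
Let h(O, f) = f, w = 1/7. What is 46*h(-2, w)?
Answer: 46/7 ≈ 6.5714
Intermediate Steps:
w = ⅐ ≈ 0.14286
46*h(-2, w) = 46*(⅐) = 46/7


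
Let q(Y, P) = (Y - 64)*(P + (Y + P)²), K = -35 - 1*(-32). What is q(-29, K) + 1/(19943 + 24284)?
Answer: -4199486330/44227 ≈ -94953.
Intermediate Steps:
K = -3 (K = -35 + 32 = -3)
q(Y, P) = (-64 + Y)*(P + (P + Y)²)
q(-29, K) + 1/(19943 + 24284) = (-64*(-3) - 64*(-3 - 29)² - 3*(-29) - 29*(-3 - 29)²) + 1/(19943 + 24284) = (192 - 64*(-32)² + 87 - 29*(-32)²) + 1/44227 = (192 - 64*1024 + 87 - 29*1024) + 1/44227 = (192 - 65536 + 87 - 29696) + 1/44227 = -94953 + 1/44227 = -4199486330/44227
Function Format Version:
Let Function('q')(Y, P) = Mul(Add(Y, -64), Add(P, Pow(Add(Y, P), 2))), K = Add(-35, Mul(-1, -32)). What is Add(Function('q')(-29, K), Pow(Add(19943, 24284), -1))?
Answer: Rational(-4199486330, 44227) ≈ -94953.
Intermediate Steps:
K = -3 (K = Add(-35, 32) = -3)
Function('q')(Y, P) = Mul(Add(-64, Y), Add(P, Pow(Add(P, Y), 2)))
Add(Function('q')(-29, K), Pow(Add(19943, 24284), -1)) = Add(Add(Mul(-64, -3), Mul(-64, Pow(Add(-3, -29), 2)), Mul(-3, -29), Mul(-29, Pow(Add(-3, -29), 2))), Pow(Add(19943, 24284), -1)) = Add(Add(192, Mul(-64, Pow(-32, 2)), 87, Mul(-29, Pow(-32, 2))), Pow(44227, -1)) = Add(Add(192, Mul(-64, 1024), 87, Mul(-29, 1024)), Rational(1, 44227)) = Add(Add(192, -65536, 87, -29696), Rational(1, 44227)) = Add(-94953, Rational(1, 44227)) = Rational(-4199486330, 44227)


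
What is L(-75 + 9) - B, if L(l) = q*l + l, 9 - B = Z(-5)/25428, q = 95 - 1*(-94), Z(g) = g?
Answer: -319095977/25428 ≈ -12549.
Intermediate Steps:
q = 189 (q = 95 + 94 = 189)
B = 228857/25428 (B = 9 - (-5)/25428 = 9 - 1*(-5/25428) = 9 + 5/25428 = 228857/25428 ≈ 9.0002)
L(l) = 190*l (L(l) = 189*l + l = 190*l)
L(-75 + 9) - B = 190*(-75 + 9) - 1*228857/25428 = 190*(-66) - 228857/25428 = -12540 - 228857/25428 = -319095977/25428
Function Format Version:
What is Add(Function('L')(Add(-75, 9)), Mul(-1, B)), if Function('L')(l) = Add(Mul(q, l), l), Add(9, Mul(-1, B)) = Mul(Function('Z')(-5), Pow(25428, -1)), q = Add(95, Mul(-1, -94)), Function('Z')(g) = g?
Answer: Rational(-319095977, 25428) ≈ -12549.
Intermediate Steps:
q = 189 (q = Add(95, 94) = 189)
B = Rational(228857, 25428) (B = Add(9, Mul(-1, Mul(-5, Pow(25428, -1)))) = Add(9, Mul(-1, Mul(-5, Rational(1, 25428)))) = Add(9, Mul(-1, Rational(-5, 25428))) = Add(9, Rational(5, 25428)) = Rational(228857, 25428) ≈ 9.0002)
Function('L')(l) = Mul(190, l) (Function('L')(l) = Add(Mul(189, l), l) = Mul(190, l))
Add(Function('L')(Add(-75, 9)), Mul(-1, B)) = Add(Mul(190, Add(-75, 9)), Mul(-1, Rational(228857, 25428))) = Add(Mul(190, -66), Rational(-228857, 25428)) = Add(-12540, Rational(-228857, 25428)) = Rational(-319095977, 25428)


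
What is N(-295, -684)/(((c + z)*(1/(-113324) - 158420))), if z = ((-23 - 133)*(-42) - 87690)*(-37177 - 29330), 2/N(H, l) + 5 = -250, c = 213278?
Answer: 56662/6176193791709208597455 ≈ 9.1743e-18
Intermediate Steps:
N(H, l) = -2/255 (N(H, l) = 2/(-5 - 250) = 2/(-255) = 2*(-1/255) = -2/255)
z = 5396244966 (z = (-156*(-42) - 87690)*(-66507) = (6552 - 87690)*(-66507) = -81138*(-66507) = 5396244966)
N(-295, -684)/(((c + z)*(1/(-113324) - 158420))) = -2*1/((213278 + 5396244966)*(1/(-113324) - 158420))/255 = -2*1/(5396458244*(-1/113324 - 158420))/255 = -2/(255*(5396458244*(-17952788081/113324))) = -2/(255*(-24220367810624347441/28331)) = -2/255*(-28331/24220367810624347441) = 56662/6176193791709208597455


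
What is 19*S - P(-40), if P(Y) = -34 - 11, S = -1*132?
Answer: -2463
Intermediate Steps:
S = -132
P(Y) = -45
19*S - P(-40) = 19*(-132) - 1*(-45) = -2508 + 45 = -2463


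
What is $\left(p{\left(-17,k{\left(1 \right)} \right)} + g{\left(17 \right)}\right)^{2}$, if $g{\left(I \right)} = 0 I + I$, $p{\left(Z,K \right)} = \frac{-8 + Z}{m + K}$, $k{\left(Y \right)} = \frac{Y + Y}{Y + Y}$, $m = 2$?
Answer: $\frac{676}{9} \approx 75.111$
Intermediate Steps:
$k{\left(Y \right)} = 1$ ($k{\left(Y \right)} = \frac{2 Y}{2 Y} = 2 Y \frac{1}{2 Y} = 1$)
$p{\left(Z,K \right)} = \frac{-8 + Z}{2 + K}$
$g{\left(I \right)} = I$ ($g{\left(I \right)} = 0 + I = I$)
$\left(p{\left(-17,k{\left(1 \right)} \right)} + g{\left(17 \right)}\right)^{2} = \left(\frac{-8 - 17}{2 + 1} + 17\right)^{2} = \left(\frac{1}{3} \left(-25\right) + 17\right)^{2} = \left(- \frac{25}{3} + 17\right)^{2} = \left(\frac{26}{3}\right)^{2} = \frac{676}{9}$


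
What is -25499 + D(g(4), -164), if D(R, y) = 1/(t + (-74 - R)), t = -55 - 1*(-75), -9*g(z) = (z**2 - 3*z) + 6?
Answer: -12137533/476 ≈ -25499.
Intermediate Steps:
g(z) = -2/3 - z**2/9 + z/3 (g(z) = -((z**2 - 3*z) + 6)/9 = -(6 + z**2 - 3*z)/9 = -2/3 - z**2/9 + z/3)
t = 20 (t = -55 + 75 = 20)
D(R, y) = 1/(-54 - R) (D(R, y) = 1/(20 + (-74 - R)) = 1/(-54 - R))
-25499 + D(g(4), -164) = -25499 - 1/(54 + (-2/3 - 1/9*4**2 + (1/3)*4)) = -25499 - 1/(54 + (-2/3 - 1/9*16 + 4/3)) = -25499 - 1/(54 + (-2/3 - 16/9 + 4/3)) = -25499 - 1/(54 - 10/9) = -25499 - 1/476/9 = -25499 - 1*9/476 = -25499 - 9/476 = -12137533/476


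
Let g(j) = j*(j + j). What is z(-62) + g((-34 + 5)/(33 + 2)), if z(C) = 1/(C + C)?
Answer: 207343/151900 ≈ 1.3650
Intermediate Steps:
g(j) = 2*j² (g(j) = j*(2*j) = 2*j²)
z(C) = 1/(2*C)
z(-62) + g((-34 + 5)/(33 + 2)) = (½)/(-62) + 2*((-34 + 5)/(33 + 2))² = (½)*(-1/62) + 2*(-29/35)² = -1/124 + 2*(-29*1/35)² = -1/124 + 2*(-29/35)² = -1/124 + 2*(841/1225) = -1/124 + 1682/1225 = 207343/151900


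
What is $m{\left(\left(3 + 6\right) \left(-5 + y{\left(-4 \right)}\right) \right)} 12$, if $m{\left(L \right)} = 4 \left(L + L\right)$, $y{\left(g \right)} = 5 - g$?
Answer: $3456$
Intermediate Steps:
$m{\left(L \right)} = 8 L$ ($m{\left(L \right)} = 4 \cdot 2 L = 8 L$)
$m{\left(\left(3 + 6\right) \left(-5 + y{\left(-4 \right)}\right) \right)} 12 = 8 \left(3 + 6\right) \left(-5 + \left(5 - -4\right)\right) 12 = 8 \cdot 9 \left(-5 + \left(5 + 4\right)\right) 12 = 8 \cdot 9 \left(-5 + 9\right) 12 = 8 \cdot 9 \cdot 4 \cdot 12 = 8 \cdot 36 \cdot 12 = 288 \cdot 12 = 3456$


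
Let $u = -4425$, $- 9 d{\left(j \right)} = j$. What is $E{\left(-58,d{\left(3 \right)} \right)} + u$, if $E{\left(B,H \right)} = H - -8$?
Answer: $- \frac{13252}{3} \approx -4417.3$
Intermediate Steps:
$d{\left(j \right)} = - \frac{j}{9}$
$E{\left(B,H \right)} = 8 + H$ ($E{\left(B,H \right)} = H + 8 = 8 + H$)
$E{\left(-58,d{\left(3 \right)} \right)} + u = \left(8 - \frac{1}{3}\right) - 4425 = \frac{23}{3} - 4425 = - \frac{13252}{3}$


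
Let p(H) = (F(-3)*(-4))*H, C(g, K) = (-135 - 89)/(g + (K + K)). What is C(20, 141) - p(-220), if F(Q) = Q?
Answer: 398528/151 ≈ 2639.3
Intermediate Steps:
C(g, K) = -224/(g + 2*K)
p(H) = 12*H (p(H) = (-3*(-4))*H = 12*H)
C(20, 141) - p(-220) = -224/(20 + 2*141) - 12*(-220) = -224/(20 + 282) - 1*(-2640) = -224/302 + 2640 = -224*1/302 + 2640 = -112/151 + 2640 = 398528/151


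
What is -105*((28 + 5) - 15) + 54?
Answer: -1836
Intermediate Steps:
-105*((28 + 5) - 15) + 54 = -105*(33 - 15) + 54 = -105*18 + 54 = -1890 + 54 = -1836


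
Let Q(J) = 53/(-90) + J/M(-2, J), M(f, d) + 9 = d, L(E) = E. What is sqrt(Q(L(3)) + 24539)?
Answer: sqrt(5521030)/15 ≈ 156.65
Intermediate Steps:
M(f, d) = -9 + d
Q(J) = -53/90 + J/(-9 + J) (Q(J) = 53/(-90) + J/(-9 + J) = 53*(-1/90) + J/(-9 + J) = -53/90 + J/(-9 + J))
sqrt(Q(L(3)) + 24539) = sqrt((477 + 37*3)/(90*(-9 + 3)) + 24539) = sqrt((1/90)*(477 + 111)/(-6) + 24539) = sqrt((1/90)*(-1/6)*588 + 24539) = sqrt(-49/45 + 24539) = sqrt(1104206/45) = sqrt(5521030)/15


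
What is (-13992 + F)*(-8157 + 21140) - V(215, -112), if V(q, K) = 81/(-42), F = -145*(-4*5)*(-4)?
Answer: -4651653077/14 ≈ -3.3226e+8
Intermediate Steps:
F = -11600 (F = -(-2900)*(-4) = -145*80 = -11600)
V(q, K) = -27/14 (V(q, K) = 81*(-1/42) = -27/14)
(-13992 + F)*(-8157 + 21140) - V(215, -112) = (-13992 - 11600)*(-8157 + 21140) - 1*(-27/14) = -25592*12983 + 27/14 = -332260936 + 27/14 = -4651653077/14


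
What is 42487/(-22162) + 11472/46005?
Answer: -566790657/339854270 ≈ -1.6677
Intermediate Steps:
42487/(-22162) + 11472/46005 = 42487*(-1/22162) + 11472*(1/46005) = -42487/22162 + 3824/15335 = -566790657/339854270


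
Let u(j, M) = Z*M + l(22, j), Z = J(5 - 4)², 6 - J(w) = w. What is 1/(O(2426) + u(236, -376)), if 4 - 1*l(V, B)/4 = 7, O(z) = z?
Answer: -1/6986 ≈ -0.00014314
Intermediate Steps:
J(w) = 6 - w
l(V, B) = -12 (l(V, B) = 16 - 4*7 = 16 - 28 = -12)
Z = 25 (Z = (6 - (5 - 4))² = (6 - 1*1)² = (6 - 1)² = 5² = 25)
u(j, M) = -12 + 25*M (u(j, M) = 25*M - 12 = -12 + 25*M)
1/(O(2426) + u(236, -376)) = 1/(2426 + (-12 + 25*(-376))) = 1/(2426 + (-12 - 9400)) = 1/(2426 - 9412) = 1/(-6986) = -1/6986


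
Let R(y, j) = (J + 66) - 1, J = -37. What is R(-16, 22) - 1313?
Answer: -1285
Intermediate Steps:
R(y, j) = 28 (R(y, j) = (-37 + 66) - 1 = 29 - 1 = 28)
R(-16, 22) - 1313 = 28 - 1313 = -1285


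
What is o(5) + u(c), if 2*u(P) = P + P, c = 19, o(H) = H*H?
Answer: 44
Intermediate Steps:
o(H) = H**2
u(P) = P (u(P) = (P + P)/2 = (2*P)/2 = P)
o(5) + u(c) = 5**2 + 19 = 25 + 19 = 44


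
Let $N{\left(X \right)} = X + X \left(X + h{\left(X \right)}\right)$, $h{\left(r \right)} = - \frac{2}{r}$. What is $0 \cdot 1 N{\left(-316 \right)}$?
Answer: $0$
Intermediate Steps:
$N{\left(X \right)} = X + X \left(X - \frac{2}{X}\right)$
$0 \cdot 1 N{\left(-316 \right)} = 0 \cdot 1 \left(-2 - 316 \left(1 - 316\right)\right) = 0 \left(-2 - -99540\right) = 0 \left(-2 + 99540\right) = 0 \cdot 99538 = 0$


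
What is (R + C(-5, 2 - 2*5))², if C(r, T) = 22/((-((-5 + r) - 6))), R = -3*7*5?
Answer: 687241/64 ≈ 10738.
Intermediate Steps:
R = -105 (R = -21*5 = -105)
C(r, T) = 22/(11 - r) (C(r, T) = 22/((-(-11 + r))) = 22/(11 - r))
(R + C(-5, 2 - 2*5))² = (-105 - 22/(-11 - 5))² = (-105 - 22/(-16))² = (-105 - 22*(-1/16))² = (-105 + 11/8)² = (-829/8)² = 687241/64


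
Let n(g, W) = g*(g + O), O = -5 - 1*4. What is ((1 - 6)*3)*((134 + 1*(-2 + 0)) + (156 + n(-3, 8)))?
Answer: -4860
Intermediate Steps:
O = -9 (O = -5 - 4 = -9)
n(g, W) = g*(-9 + g) (n(g, W) = g*(g - 9) = g*(-9 + g))
((1 - 6)*3)*((134 + 1*(-2 + 0)) + (156 + n(-3, 8))) = ((1 - 6)*3)*((134 + 1*(-2 + 0)) + (156 - 3*(-9 - 3))) = (-5*3)*((134 + 1*(-2)) + (156 - 3*(-12))) = -15*((134 - 2) + (156 + 36)) = -15*(132 + 192) = -15*324 = -4860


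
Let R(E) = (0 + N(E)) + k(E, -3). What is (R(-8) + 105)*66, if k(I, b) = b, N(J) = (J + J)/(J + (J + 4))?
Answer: 6820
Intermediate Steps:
N(J) = 2*J/(4 + 2*J) (N(J) = (2*J)/(J + (4 + J)) = (2*J)/(4 + 2*J) = 2*J/(4 + 2*J))
R(E) = -3 + E/(2 + E) (R(E) = (0 + E/(2 + E)) - 3 = E/(2 + E) - 3 = -3 + E/(2 + E))
(R(-8) + 105)*66 = (2*(-3 - 1*(-8))/(2 - 8) + 105)*66 = (2*(-3 + 8)/(-6) + 105)*66 = (2*(-⅙)*5 + 105)*66 = (-5/3 + 105)*66 = (310/3)*66 = 6820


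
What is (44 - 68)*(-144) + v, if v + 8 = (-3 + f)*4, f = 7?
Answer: 3464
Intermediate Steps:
v = 8 (v = -8 + (-3 + 7)*4 = -8 + 4*4 = -8 + 16 = 8)
(44 - 68)*(-144) + v = (44 - 68)*(-144) + 8 = -24*(-144) + 8 = 3456 + 8 = 3464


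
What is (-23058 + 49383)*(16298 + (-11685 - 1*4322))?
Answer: 7660575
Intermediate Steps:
(-23058 + 49383)*(16298 + (-11685 - 1*4322)) = 26325*(16298 + (-11685 - 4322)) = 26325*(16298 - 16007) = 26325*291 = 7660575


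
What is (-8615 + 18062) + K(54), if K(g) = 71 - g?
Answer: 9464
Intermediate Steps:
(-8615 + 18062) + K(54) = (-8615 + 18062) + (71 - 1*54) = 9447 + (71 - 54) = 9447 + 17 = 9464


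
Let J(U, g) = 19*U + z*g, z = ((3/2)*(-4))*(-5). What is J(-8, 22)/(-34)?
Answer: -254/17 ≈ -14.941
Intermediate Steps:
z = 30 (z = ((3*(½))*(-4))*(-5) = ((3/2)*(-4))*(-5) = -6*(-5) = 30)
J(U, g) = 19*U + 30*g
J(-8, 22)/(-34) = (19*(-8) + 30*22)/(-34) = (-152 + 660)*(-1/34) = 508*(-1/34) = -254/17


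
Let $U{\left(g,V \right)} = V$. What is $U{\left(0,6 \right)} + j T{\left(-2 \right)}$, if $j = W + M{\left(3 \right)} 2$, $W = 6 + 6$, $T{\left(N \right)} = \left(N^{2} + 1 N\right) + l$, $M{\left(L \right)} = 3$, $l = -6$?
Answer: $-66$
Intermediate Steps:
$T{\left(N \right)} = -6 + N + N^{2}$ ($T{\left(N \right)} = \left(N^{2} + 1 N\right) - 6 = \left(N^{2} + N\right) - 6 = \left(N + N^{2}\right) - 6 = -6 + N + N^{2}$)
$W = 12$
$j = 18$ ($j = 12 + 3 \cdot 2 = 12 + 6 = 18$)
$U{\left(0,6 \right)} + j T{\left(-2 \right)} = 6 + 18 \left(-6 - 2 + \left(-2\right)^{2}\right) = 6 + 18 \left(-6 - 2 + 4\right) = 6 + 18 \left(-4\right) = 6 - 72 = -66$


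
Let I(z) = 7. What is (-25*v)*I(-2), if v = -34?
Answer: 5950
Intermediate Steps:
(-25*v)*I(-2) = -25*(-34)*7 = 850*7 = 5950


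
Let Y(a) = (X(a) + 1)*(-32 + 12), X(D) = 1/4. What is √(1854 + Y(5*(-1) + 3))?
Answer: √1829 ≈ 42.767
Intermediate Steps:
X(D) = ¼
Y(a) = -25 (Y(a) = (¼ + 1)*(-32 + 12) = (5/4)*(-20) = -25)
√(1854 + Y(5*(-1) + 3)) = √(1854 - 25) = √1829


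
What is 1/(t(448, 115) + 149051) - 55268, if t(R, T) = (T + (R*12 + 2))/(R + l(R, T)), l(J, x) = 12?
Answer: -3789668893944/68568953 ≈ -55268.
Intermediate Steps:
t(R, T) = (2 + T + 12*R)/(12 + R) (t(R, T) = (T + (R*12 + 2))/(R + 12) = (T + (12*R + 2))/(12 + R) = (T + (2 + 12*R))/(12 + R) = (2 + T + 12*R)/(12 + R))
1/(t(448, 115) + 149051) - 55268 = 1/((2 + 115 + 12*448)/(12 + 448) + 149051) - 55268 = 1/((2 + 115 + 5376)/460 + 149051) - 55268 = 1/((1/460)*5493 + 149051) - 55268 = 1/(5493/460 + 149051) - 55268 = 1/(68568953/460) - 55268 = 460/68568953 - 55268 = -3789668893944/68568953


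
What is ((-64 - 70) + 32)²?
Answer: 10404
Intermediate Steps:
((-64 - 70) + 32)² = (-134 + 32)² = (-102)² = 10404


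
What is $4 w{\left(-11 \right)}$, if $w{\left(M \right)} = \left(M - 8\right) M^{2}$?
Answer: $-9196$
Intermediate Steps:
$w{\left(M \right)} = M^{2} \left(-8 + M\right)$ ($w{\left(M \right)} = \left(-8 + M\right) M^{2} = M^{2} \left(-8 + M\right)$)
$4 w{\left(-11 \right)} = 4 \left(-11\right)^{2} \left(-8 - 11\right) = 4 \cdot 121 \left(-19\right) = 4 \left(-2299\right) = -9196$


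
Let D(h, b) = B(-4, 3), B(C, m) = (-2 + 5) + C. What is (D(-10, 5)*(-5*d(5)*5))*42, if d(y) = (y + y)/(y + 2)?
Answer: 1500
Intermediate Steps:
B(C, m) = 3 + C
d(y) = 2*y/(2 + y) (d(y) = (2*y)/(2 + y) = 2*y/(2 + y))
D(h, b) = -1 (D(h, b) = 3 - 4 = -1)
(D(-10, 5)*(-5*d(5)*5))*42 = -(-10*5/(2 + 5))*5*42 = -(-10*5/7)*5*42 = -(-5*10/7)*5*42 = -(-50)*5/7*42 = -1*(-250/7)*42 = (250/7)*42 = 1500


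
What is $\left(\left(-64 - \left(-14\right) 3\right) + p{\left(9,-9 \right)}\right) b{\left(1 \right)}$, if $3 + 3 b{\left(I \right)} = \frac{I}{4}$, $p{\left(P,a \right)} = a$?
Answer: $\frac{341}{12} \approx 28.417$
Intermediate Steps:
$b{\left(I \right)} = -1 + \frac{I}{12}$ ($b{\left(I \right)} = -1 + \frac{I \frac{1}{4}}{3} = -1 + \frac{\frac{1}{4} I}{3} = -1 + \frac{I}{12}$)
$\left(\left(-64 - \left(-14\right) 3\right) + p{\left(9,-9 \right)}\right) b{\left(1 \right)} = \left(\left(-64 - \left(-14\right) 3\right) - 9\right) \left(-1 + \frac{1}{12} \cdot 1\right) = \left(\left(-64 - -42\right) - 9\right) \left(-1 + \frac{1}{12}\right) = \left(\left(-64 + 42\right) - 9\right) \left(- \frac{11}{12}\right) = \left(-22 - 9\right) \left(- \frac{11}{12}\right) = \left(-31\right) \left(- \frac{11}{12}\right) = \frac{341}{12}$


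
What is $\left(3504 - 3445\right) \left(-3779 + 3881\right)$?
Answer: $6018$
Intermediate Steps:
$\left(3504 - 3445\right) \left(-3779 + 3881\right) = 59 \cdot 102 = 6018$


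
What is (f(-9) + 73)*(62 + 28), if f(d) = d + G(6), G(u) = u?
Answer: 6300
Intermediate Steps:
f(d) = 6 + d (f(d) = d + 6 = 6 + d)
(f(-9) + 73)*(62 + 28) = ((6 - 9) + 73)*(62 + 28) = (-3 + 73)*90 = 70*90 = 6300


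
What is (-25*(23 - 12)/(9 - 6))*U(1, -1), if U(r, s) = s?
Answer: 275/3 ≈ 91.667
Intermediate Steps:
(-25*(23 - 12)/(9 - 6))*U(1, -1) = -25*(23 - 12)/(9 - 6)*(-1) = -275/3*(-1) = 275/3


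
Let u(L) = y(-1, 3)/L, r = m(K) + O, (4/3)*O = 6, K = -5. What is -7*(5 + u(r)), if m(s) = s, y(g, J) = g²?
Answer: -21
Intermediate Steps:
O = 9/2 (O = (¾)*6 = 9/2 ≈ 4.5000)
r = -½ (r = -5 + 9/2 = -½ ≈ -0.50000)
u(L) = 1/L (u(L) = (-1)²/L = 1/L)
-7*(5 + u(r)) = -7*(5 + 1/(-½)) = -7*(5 - 2) = -7*3 = -21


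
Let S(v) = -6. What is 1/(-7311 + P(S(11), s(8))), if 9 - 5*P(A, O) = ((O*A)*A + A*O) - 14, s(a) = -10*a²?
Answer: -5/17332 ≈ -0.00028848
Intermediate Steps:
P(A, O) = 23/5 - A*O/5 - O*A²/5 (P(A, O) = 9/5 - (((O*A)*A + A*O) - 14)/5 = 9/5 - (((A*O)*A + A*O) - 14)/5 = 9/5 - ((O*A² + A*O) - 14)/5 = 9/5 - ((A*O + O*A²) - 14)/5 = 9/5 - (-14 + A*O + O*A²)/5 = 9/5 + (14/5 - A*O/5 - O*A²/5) = 23/5 - A*O/5 - O*A²/5)
1/(-7311 + P(S(11), s(8))) = 1/(-7311 + (23/5 - ⅕*(-6)*(-10*8²) - ⅕*(-10*8²)*(-6)²)) = 1/(-7311 + (23/5 - ⅕*(-6)*(-10*64) - ⅕*(-10*64)*36)) = 1/(-7311 + (23/5 - ⅕*(-6)*(-640) - ⅕*(-640)*36)) = 1/(-7311 + (23/5 - 768 + 4608)) = 1/(-7311 + 19223/5) = 1/(-17332/5) = -5/17332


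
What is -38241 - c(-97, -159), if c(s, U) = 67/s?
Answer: -3709310/97 ≈ -38240.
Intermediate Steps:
-38241 - c(-97, -159) = -38241 - 67/(-97) = -38241 - 67*(-1)/97 = -38241 - 1*(-67/97) = -38241 + 67/97 = -3709310/97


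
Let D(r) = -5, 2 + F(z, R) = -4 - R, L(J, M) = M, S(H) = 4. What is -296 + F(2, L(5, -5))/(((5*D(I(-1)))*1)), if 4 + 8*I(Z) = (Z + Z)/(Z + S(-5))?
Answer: -7399/25 ≈ -295.96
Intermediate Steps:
I(Z) = -½ + Z/(4*(4 + Z)) (I(Z) = -½ + ((Z + Z)/(Z + 4))/8 = -½ + ((2*Z)/(4 + Z))/8 = -½ + (2*Z/(4 + Z))/8 = -½ + Z/(4*(4 + Z)))
F(z, R) = -6 - R (F(z, R) = -2 + (-4 - R) = -6 - R)
-296 + F(2, L(5, -5))/(((5*D(I(-1)))*1)) = -296 + (-6 - 1*(-5))/(((5*(-5))*1)) = -296 + (-6 + 5)/((-25*1)) = -296 - 1/(-25) = -296 - 1*(-1/25) = -296 + 1/25 = -7399/25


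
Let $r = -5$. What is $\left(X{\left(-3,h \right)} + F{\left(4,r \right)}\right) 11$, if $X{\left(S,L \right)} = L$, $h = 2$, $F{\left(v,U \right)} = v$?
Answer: $66$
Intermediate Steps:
$\left(X{\left(-3,h \right)} + F{\left(4,r \right)}\right) 11 = \left(2 + 4\right) 11 = 6 \cdot 11 = 66$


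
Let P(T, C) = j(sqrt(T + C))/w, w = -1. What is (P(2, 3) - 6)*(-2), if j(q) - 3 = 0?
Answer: 18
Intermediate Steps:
j(q) = 3 (j(q) = 3 + 0 = 3)
P(T, C) = -3 (P(T, C) = 3/(-1) = 3*(-1) = -3)
(P(2, 3) - 6)*(-2) = (-3 - 6)*(-2) = -9*(-2) = 18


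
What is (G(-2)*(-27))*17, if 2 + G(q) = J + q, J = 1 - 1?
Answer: 1836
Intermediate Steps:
J = 0
G(q) = -2 + q (G(q) = -2 + (0 + q) = -2 + q)
(G(-2)*(-27))*17 = ((-2 - 2)*(-27))*17 = -4*(-27)*17 = 108*17 = 1836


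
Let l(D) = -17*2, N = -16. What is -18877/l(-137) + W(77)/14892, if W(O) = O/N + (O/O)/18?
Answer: 1190609459/2144448 ≈ 555.21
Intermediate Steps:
l(D) = -34
W(O) = 1/18 - O/16 (W(O) = O/(-16) + (O/O)/18 = O*(-1/16) + 1*(1/18) = -O/16 + 1/18 = 1/18 - O/16)
-18877/l(-137) + W(77)/14892 = -18877/(-34) + (1/18 - 1/16*77)/14892 = -18877*(-1/34) + (1/18 - 77/16)*(1/14892) = 18877/34 - 685/144*1/14892 = 18877/34 - 685/2144448 = 1190609459/2144448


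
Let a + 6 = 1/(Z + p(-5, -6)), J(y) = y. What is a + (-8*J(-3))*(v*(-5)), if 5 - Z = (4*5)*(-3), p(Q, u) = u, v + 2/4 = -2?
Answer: 17347/59 ≈ 294.02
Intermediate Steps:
v = -5/2 (v = -1/2 - 2 = -5/2 ≈ -2.5000)
Z = 65 (Z = 5 - 4*5*(-3) = 5 - 20*(-3) = 5 - 1*(-60) = 5 + 60 = 65)
a = -353/59 (a = -6 + 1/(65 - 6) = -6 + 1/59 = -353/59 ≈ -5.9830)
a + (-8*J(-3))*(v*(-5)) = -353/59 + (-8*(-3))*(-5/2*(-5)) = -353/59 + 24*(25/2) = -353/59 + 300 = 17347/59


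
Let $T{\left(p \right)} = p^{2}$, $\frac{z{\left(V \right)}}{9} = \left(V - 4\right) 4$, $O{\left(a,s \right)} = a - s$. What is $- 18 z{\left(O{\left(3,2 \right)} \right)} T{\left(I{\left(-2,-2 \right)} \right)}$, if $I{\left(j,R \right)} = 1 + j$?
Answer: $1944$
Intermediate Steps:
$z{\left(V \right)} = -144 + 36 V$ ($z{\left(V \right)} = 9 \left(V - 4\right) 4 = 9 \left(-4 + V\right) 4 = 9 \left(-16 + 4 V\right) = -144 + 36 V$)
$- 18 z{\left(O{\left(3,2 \right)} \right)} T{\left(I{\left(-2,-2 \right)} \right)} = - 18 \left(-144 + 36 \left(3 - 2\right)\right) \left(1 - 2\right)^{2} = - 18 \left(-144 + 36 \left(3 - 2\right)\right) \left(-1\right)^{2} = - 18 \left(-144 + 36 \cdot 1\right) 1 = - 18 \left(-144 + 36\right) 1 = \left(-18\right) \left(-108\right) 1 = 1944 \cdot 1 = 1944$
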